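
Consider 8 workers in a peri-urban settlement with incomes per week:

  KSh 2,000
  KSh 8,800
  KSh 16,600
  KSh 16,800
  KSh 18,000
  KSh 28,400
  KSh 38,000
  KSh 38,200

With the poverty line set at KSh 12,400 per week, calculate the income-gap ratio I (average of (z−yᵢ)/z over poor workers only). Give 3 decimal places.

0.565

Poor units: KSh 2,000, KSh 8,800 (q = 2 of N = 8).
Shortfall ratios (z−y)/z: 0.8387, 0.2903; sum = 1.129032.
I averages over the q = 2 poor units only: 1.129032 / 2 = 0.565.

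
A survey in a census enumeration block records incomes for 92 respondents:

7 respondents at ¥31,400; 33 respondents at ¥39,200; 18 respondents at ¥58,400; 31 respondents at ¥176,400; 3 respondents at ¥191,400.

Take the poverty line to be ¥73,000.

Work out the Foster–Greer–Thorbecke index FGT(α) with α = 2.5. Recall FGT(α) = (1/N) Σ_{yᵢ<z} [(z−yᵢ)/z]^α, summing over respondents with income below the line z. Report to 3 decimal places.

Poor units: 7×¥31,400, 33×¥39,200, 18×¥58,400 (q = 58 of N = 92).
Normalized shortfalls: (73000−31400)/73000 = 0.5699 (×7); (73000−39200)/73000 = 0.4630 (×33); (73000−58400)/73000 = 0.2000 (×18).
Raised to α = 2.5: 0.24515 (×7); 0.14588 (×33); 0.01789 (×18).
Sum = 6.851938; FGT(2.5) = 6.851938 / 92 = 0.074.

0.074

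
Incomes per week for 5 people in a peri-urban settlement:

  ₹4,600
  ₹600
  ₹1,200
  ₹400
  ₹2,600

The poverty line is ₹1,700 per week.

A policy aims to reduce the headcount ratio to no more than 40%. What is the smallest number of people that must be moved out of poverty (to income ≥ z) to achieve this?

3 of the 5 people are poor, so H = 3/5 = 0.600.
A headcount ratio of at most 40% allows at most ⌊0.40 × 5⌋ = 2 poor people.
So at least 3 − 2 = 1 must be lifted.

1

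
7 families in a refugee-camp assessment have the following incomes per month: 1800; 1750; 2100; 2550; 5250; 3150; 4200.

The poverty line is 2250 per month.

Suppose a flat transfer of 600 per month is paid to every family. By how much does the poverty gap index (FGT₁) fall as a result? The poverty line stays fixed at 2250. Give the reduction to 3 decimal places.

Before: below the line — 1750, 1800, 2100; poverty gap index (FGT₁) = 0.06984.
After the 600 transfer: below the line — none; poverty gap index (FGT₁) = 0.00000.
Reduction = 0.06984 − 0.00000 = 0.070.

0.070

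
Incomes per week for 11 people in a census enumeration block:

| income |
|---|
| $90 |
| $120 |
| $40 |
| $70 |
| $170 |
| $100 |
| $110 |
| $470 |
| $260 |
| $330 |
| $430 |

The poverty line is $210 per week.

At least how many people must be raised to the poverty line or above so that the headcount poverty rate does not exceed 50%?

Currently q = 7 of N = 11 are below the line (H = 0.636).
A headcount ratio of at most 50% allows at most ⌊0.50 × 11⌋ = 5 poor people.
So at least 7 − 5 = 2 must be lifted.

2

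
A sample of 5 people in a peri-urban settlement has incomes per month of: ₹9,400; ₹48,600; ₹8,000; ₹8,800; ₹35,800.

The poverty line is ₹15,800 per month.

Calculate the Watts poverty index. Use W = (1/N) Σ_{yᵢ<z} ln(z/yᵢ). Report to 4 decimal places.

Below the line: ₹8,000, ₹8,800, ₹9,400 (q = 3 of N = 5).
ln(z/y) terms: ln(15800/8000) = 0.6806; ln(15800/8800) = 0.5853; ln(15800/9400) = 0.5193.
W = 1.785127 / 5 = 0.3570.

0.3570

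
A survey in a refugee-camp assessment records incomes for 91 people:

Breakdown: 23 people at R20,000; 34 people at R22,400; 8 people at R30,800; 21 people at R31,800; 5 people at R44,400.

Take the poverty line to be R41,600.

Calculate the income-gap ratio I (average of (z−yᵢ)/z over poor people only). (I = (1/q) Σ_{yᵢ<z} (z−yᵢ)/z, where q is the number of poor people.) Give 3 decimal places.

Incomes under z: 23×R20,000, 34×R22,400, 8×R30,800, 21×R31,800 (q = 86 of N = 91).
Shortfall ratios (z−y)/z: 0.5192 (×23), 0.4615 (×34), 0.2596 (×8), 0.2356 (×21); sum = 34.658654.
I averages over the q = 86 poor units only: 34.658654 / 86 = 0.403.

0.403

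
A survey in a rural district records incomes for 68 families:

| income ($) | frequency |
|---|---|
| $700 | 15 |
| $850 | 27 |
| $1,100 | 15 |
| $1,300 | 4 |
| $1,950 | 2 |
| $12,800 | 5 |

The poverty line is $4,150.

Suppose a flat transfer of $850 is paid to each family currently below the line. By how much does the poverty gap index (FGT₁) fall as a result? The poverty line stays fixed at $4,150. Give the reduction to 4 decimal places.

0.1898

Before: below the line — 15×$700, 27×$850, 15×$1,100, 4×$1,300, 2×$1,950; poverty gap index (FGT₁) = 0.717222.
After the $850 transfer: below the line — 15×$1,550, 27×$1,700, 15×$1,950, 4×$2,150, 2×$2,800; poverty gap index (FGT₁) = 0.527463.
Reduction = 0.717222 − 0.527463 = 0.1898.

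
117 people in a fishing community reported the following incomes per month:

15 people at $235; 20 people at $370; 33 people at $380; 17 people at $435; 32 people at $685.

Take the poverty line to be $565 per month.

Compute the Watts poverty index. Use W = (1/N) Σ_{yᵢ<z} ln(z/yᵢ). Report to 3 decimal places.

Below z: 15×$235, 20×$370, 33×$380, 17×$435 (q = 85 of N = 117).
Log shortfalls: ln(565/235) = 0.8772 (×15); ln(565/370) = 0.4233 (×20); ln(565/380) = 0.3967 (×33); ln(565/435) = 0.2615 (×17).
W = 39.159810 / 117 = 0.335.

0.335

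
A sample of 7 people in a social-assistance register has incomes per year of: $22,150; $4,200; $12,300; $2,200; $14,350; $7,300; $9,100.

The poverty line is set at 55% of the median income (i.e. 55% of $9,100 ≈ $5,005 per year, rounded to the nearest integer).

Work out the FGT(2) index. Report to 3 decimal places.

Incomes under z: $2,200, $4,200 (q = 2 of N = 7).
Shortfall ratios: (5005−2200)/5005 = 0.5604; (5005−4200)/5005 = 0.1608.
Squared: 0.3141; 0.0259.
Sum = 0.339962; P₂ = 0.339962 / 7 = 0.049.

0.049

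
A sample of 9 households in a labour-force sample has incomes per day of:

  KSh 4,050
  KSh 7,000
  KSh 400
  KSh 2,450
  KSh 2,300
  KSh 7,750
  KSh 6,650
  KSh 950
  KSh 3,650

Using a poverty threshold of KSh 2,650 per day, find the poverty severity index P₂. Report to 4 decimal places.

Below z: KSh 400, KSh 950, KSh 2,300, KSh 2,450 (q = 4 of N = 9).
Relative gaps: (2650−400)/2650 = 0.8491; (2650−950)/2650 = 0.6415; (2650−2300)/2650 = 0.1321; (2650−2450)/2650 = 0.0755.
Squared: 0.7209; 0.4115; 0.0174; 0.0057.
Sum = 1.155571; P₂ = 1.155571 / 9 = 0.1284.

0.1284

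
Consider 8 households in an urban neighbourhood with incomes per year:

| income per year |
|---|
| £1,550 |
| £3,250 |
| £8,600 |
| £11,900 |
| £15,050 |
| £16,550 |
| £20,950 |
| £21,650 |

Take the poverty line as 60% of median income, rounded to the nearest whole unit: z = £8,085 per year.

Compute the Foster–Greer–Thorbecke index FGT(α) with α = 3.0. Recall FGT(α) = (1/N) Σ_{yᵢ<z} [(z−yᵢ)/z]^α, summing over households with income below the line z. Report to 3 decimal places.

0.093

Below the line: £1,550, £3,250 (q = 2 of N = 8).
Shortfall ratios: (8085−1550)/8085 = 0.8083; (8085−3250)/8085 = 0.5980.
Raised to α = 3.0: 0.52808; 0.21387.
Sum = 0.741946; FGT(3.0) = 0.741946 / 8 = 0.093.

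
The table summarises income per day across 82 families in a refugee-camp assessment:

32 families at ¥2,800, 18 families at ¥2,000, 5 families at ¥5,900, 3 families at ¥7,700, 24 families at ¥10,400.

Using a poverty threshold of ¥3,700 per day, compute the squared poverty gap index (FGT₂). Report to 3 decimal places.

0.069

Below z: 18×¥2,000, 32×¥2,800 (q = 50 of N = 82).
Gap ratios (z−y)/z: (3700−2000)/3700 = 0.4595 (×18); (3700−2800)/3700 = 0.2432 (×32).
Squared: 0.2111 (×18); 0.0592 (×32).
Sum = 5.693207; P₂ = 5.693207 / 82 = 0.069.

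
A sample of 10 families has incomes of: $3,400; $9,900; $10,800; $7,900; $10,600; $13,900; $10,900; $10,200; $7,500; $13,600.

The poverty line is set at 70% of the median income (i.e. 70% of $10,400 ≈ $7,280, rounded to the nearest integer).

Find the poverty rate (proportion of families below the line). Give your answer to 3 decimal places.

1 of the 10 families have income below $7,280.
H = 1/10 = 0.100.

0.100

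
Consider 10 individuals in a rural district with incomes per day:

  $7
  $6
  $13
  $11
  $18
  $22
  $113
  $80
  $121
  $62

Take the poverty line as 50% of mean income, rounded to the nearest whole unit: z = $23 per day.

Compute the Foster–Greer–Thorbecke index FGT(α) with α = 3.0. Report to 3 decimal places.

Below z: $6, $7, $11, $13, $18, $22 (q = 6 of N = 10).
Shortfall ratios: (23−6)/23 = 0.7391; (23−7)/23 = 0.6957; (23−11)/23 = 0.5217; (23−13)/23 = 0.4348; (23−18)/23 = 0.2174; (23−22)/23 = 0.0435.
Raised to α = 3.0: 0.40380; 0.33665; 0.14202; 0.08219; 0.01027; 0.00008.
Sum = 0.975014; FGT(3.0) = 0.975014 / 10 = 0.098.

0.098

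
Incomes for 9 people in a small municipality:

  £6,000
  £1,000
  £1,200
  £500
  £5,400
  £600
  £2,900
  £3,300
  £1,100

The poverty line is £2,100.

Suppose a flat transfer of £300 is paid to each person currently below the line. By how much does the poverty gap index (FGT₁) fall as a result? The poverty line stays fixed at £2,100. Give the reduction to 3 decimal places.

0.079

Before: below the line — £500, £600, £1,000, £1,100, £1,200; poverty gap index (FGT₁) = 0.32275.
After the £300 transfer: below the line — £800, £900, £1,300, £1,400, £1,500; poverty gap index (FGT₁) = 0.24339.
Reduction = 0.32275 − 0.24339 = 0.079.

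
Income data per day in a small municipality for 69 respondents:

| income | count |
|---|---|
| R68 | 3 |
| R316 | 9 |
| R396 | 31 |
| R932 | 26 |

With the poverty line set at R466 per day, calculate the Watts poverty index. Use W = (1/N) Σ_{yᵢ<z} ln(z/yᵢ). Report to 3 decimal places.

Incomes under z: 3×R68, 9×R316, 31×R396 (q = 43 of N = 69).
Log gaps: ln(466/68) = 1.9247 (×3); ln(466/316) = 0.3884 (×9); ln(466/396) = 0.1628 (×31).
W = 14.315939 / 69 = 0.207.

0.207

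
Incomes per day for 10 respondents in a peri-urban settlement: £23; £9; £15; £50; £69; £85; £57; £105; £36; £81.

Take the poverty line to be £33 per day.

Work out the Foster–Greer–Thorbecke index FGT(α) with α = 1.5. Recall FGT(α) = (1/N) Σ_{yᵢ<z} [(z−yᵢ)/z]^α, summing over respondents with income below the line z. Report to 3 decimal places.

Below z: £9, £15, £23 (q = 3 of N = 10).
Relative gaps: (33−9)/33 = 0.7273; (33−15)/33 = 0.5455; (33−23)/33 = 0.3030.
Raised to α = 1.5: 0.62022; 0.40284; 0.16681.
Sum = 1.189878; FGT(1.5) = 1.189878 / 10 = 0.119.

0.119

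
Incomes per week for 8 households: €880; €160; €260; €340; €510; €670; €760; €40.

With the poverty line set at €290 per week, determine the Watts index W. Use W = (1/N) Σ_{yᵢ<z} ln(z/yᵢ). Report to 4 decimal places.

Incomes under z: €40, €160, €260 (q = 3 of N = 8).
ln(z/y) terms: ln(290/40) = 1.9810; ln(290/160) = 0.5947; ln(290/260) = 0.1092.
W = 2.684908 / 8 = 0.3356.

0.3356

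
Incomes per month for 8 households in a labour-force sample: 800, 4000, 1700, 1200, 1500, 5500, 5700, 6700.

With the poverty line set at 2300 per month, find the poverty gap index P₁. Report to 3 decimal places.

Poor units: 800, 1200, 1500, 1700 (q = 4 of N = 8).
Gap ratios (z−y)/z: (2300−800)/2300 = 0.6522; (2300−1200)/2300 = 0.4783; (2300−1500)/2300 = 0.3478; (2300−1700)/2300 = 0.2609.
Σ = 1.739130. Dividing by the full population N = 8 gives P₁ = 0.217.

0.217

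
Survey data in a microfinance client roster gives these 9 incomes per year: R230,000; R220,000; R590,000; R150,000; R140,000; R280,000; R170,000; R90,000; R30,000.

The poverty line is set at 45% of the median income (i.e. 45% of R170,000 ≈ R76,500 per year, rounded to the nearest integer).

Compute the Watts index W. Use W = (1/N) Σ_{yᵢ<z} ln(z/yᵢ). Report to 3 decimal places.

Poor units: R30,000 (q = 1 of N = 9).
Log gaps: ln(76500/30000) = 0.9361.
W = 0.936093 / 9 = 0.104.

0.104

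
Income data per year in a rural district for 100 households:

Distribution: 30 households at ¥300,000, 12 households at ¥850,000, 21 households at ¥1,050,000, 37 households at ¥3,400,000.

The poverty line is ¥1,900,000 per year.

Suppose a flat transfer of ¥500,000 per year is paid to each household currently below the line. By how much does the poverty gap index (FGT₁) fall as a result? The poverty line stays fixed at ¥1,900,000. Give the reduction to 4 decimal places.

0.1658

Before: below the line — 30×¥300,000, 12×¥850,000, 21×¥1,050,000; poverty gap index (FGT₁) = 0.412895.
After the ¥500,000 transfer: below the line — 30×¥800,000, 12×¥1,350,000, 21×¥1,550,000; poverty gap index (FGT₁) = 0.247105.
Reduction = 0.412895 − 0.247105 = 0.1658.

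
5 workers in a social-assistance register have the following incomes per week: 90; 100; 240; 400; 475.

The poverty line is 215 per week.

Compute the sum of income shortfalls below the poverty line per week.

Below z: 90, 100 (q = 2 of N = 5).
Individual gaps: 215−90 = 125; 215−100 = 115.
Aggregate gap = 240.

240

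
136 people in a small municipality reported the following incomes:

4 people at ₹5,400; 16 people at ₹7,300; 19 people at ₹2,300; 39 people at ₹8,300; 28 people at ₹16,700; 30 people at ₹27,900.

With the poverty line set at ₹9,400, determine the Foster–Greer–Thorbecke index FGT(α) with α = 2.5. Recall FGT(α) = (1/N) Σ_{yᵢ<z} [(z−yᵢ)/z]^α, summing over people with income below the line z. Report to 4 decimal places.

0.0769

Below z: 19×₹2,300, 4×₹5,400, 16×₹7,300, 39×₹8,300 (q = 78 of N = 136).
Relative gaps: (9400−2300)/9400 = 0.7553 (×19); (9400−5400)/9400 = 0.4255 (×4); (9400−7300)/9400 = 0.2234 (×16); (9400−8300)/9400 = 0.1170 (×39).
Raised to α = 2.5: 0.49582 (×19); 0.11812 (×4); 0.02359 (×16); 0.00468 (×39).
Sum = 10.453251; FGT(2.5) = 10.453251 / 136 = 0.0769.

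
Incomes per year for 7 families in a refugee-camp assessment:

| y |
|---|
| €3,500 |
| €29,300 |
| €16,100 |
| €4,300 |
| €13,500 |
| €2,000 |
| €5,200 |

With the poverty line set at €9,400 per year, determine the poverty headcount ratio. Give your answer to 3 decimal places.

0.571

4 of the 7 families have income below €9,400.
H = 4/7 = 0.571.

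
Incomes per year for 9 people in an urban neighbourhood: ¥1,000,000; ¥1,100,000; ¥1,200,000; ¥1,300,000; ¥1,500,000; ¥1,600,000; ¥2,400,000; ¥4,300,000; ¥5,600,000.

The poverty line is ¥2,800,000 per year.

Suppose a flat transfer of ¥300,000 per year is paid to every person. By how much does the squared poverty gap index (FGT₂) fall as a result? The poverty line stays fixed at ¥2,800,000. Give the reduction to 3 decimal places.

0.072

Before: below the line — ¥1,000,000, ¥1,100,000, ¥1,200,000, ¥1,300,000, ¥1,500,000, ¥1,600,000, ¥2,400,000; squared poverty gap index (FGT₂) = 0.20167.
After the ¥300,000 transfer: below the line — ¥1,300,000, ¥1,400,000, ¥1,500,000, ¥1,600,000, ¥1,800,000, ¥1,900,000, ¥2,700,000; squared poverty gap index (FGT₂) = 0.12982.
Reduction = 0.20167 − 0.12982 = 0.072.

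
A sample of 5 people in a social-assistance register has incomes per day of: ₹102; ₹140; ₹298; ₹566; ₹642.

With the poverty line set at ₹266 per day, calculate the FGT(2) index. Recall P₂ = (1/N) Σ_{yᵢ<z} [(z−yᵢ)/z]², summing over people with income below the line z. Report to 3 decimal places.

0.121

Incomes under z: ₹102, ₹140 (q = 2 of N = 5).
Normalized shortfalls: (266−102)/266 = 0.6165; (266−140)/266 = 0.4737.
Squared: 0.3801; 0.2244.
Sum = 0.604500; P₂ = 0.604500 / 5 = 0.121.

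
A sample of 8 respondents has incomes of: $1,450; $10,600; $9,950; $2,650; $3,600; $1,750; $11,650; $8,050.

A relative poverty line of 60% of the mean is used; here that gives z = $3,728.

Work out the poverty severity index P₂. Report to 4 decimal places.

Below the line: $1,450, $1,750, $2,650, $3,600 (q = 4 of N = 8).
Shortfall ratios: (3728−1450)/3728 = 0.6111; (3728−1750)/3728 = 0.5306; (3728−2650)/3728 = 0.2892; (3728−3600)/3728 = 0.0343.
Squared: 0.3734; 0.2815; 0.0836; 0.0012.
Sum = 0.739693; P₂ = 0.739693 / 8 = 0.0925.

0.0925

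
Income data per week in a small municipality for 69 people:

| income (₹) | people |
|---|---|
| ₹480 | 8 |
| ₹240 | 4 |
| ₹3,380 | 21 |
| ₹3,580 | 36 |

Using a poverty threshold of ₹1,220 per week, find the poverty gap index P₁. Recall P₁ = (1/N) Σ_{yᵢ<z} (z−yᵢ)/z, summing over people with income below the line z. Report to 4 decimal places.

0.1169

Below the line: 4×₹240, 8×₹480 (q = 12 of N = 69).
Relative gaps: (1220−240)/1220 = 0.8033 (×4); (1220−480)/1220 = 0.6066 (×8).
Sum of shortfalls = 8.065574; P₁ averages over all N: 8.065574 / 69 = 0.1169.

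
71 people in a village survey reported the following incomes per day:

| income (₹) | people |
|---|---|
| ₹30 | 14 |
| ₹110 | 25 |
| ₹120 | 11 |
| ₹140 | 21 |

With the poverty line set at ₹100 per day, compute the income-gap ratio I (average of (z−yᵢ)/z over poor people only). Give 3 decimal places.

0.700

Incomes under z: 14×₹30 (q = 14 of N = 71).
Shortfall ratios (z−y)/z: 0.7000 (×14); sum = 9.800000.
The income-gap ratio divides by q (the poor only): 9.800000 / 14 = 0.700.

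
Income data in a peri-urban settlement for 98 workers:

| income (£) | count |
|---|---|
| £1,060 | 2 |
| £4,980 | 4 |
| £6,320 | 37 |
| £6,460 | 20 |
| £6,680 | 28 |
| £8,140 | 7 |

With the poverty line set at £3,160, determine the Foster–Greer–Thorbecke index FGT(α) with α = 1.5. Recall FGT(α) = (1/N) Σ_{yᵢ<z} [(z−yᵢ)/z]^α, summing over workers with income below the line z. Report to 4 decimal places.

0.0111

Below the line: 2×£1,060 (q = 2 of N = 98).
Shortfall ratios: (3160−1060)/3160 = 0.6646 (×2).
Raised to α = 1.5: 0.54175 (×2).
Sum = 1.083498; FGT(1.5) = 1.083498 / 98 = 0.0111.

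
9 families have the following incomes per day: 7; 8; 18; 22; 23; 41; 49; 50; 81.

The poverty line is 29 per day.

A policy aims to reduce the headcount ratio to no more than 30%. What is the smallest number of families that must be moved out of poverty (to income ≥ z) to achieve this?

3

Currently q = 5 of N = 9 are below the line (H = 0.556).
A headcount ratio of at most 30% allows at most ⌊0.30 × 9⌋ = 2 poor families.
So at least 5 − 2 = 3 must be lifted.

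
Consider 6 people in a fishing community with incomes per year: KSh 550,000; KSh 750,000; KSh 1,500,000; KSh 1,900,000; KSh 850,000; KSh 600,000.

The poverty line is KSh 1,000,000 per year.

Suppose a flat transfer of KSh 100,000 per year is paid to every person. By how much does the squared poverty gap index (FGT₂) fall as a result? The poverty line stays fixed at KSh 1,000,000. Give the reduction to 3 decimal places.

Before: below the line — KSh 550,000, KSh 600,000, KSh 750,000, KSh 850,000; squared poverty gap index (FGT₂) = 0.07458.
After the KSh 100,000 transfer: below the line — KSh 650,000, KSh 700,000, KSh 850,000, KSh 950,000; squared poverty gap index (FGT₂) = 0.03958.
Reduction = 0.07458 − 0.03958 = 0.035.

0.035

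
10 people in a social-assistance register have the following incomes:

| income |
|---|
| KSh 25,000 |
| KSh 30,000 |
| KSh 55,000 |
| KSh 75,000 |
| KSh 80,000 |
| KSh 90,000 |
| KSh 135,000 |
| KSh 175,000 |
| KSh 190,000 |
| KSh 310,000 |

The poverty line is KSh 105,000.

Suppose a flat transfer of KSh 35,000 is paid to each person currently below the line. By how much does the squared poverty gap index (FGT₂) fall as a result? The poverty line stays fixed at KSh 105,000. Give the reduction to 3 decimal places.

0.113

Before: below the line — KSh 25,000, KSh 30,000, KSh 55,000, KSh 75,000, KSh 80,000, KSh 90,000; squared poverty gap index (FGT₂) = 0.14762.
After the KSh 35,000 transfer: below the line — KSh 60,000, KSh 65,000, KSh 90,000; squared poverty gap index (FGT₂) = 0.03492.
Reduction = 0.14762 − 0.03492 = 0.113.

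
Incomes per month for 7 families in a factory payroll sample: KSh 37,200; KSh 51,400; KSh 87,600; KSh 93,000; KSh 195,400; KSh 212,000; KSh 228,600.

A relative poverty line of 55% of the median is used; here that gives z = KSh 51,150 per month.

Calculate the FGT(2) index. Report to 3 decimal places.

0.011

Below z: KSh 37,200 (q = 1 of N = 7).
Gap ratios (z−y)/z: (51150−37200)/51150 = 0.2727.
Squared: 0.0744.
Sum = 0.074380; P₂ = 0.074380 / 7 = 0.011.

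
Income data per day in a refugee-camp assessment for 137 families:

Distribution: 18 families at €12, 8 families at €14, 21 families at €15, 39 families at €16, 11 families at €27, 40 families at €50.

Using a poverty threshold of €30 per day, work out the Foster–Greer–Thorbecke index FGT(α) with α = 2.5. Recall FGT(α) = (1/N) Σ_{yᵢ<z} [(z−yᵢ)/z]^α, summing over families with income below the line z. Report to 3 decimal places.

Incomes under z: 18×€12, 8×€14, 21×€15, 39×€16, 11×€27 (q = 97 of N = 137).
Gap ratios (z−y)/z: (30−12)/30 = 0.6000 (×18); (30−14)/30 = 0.5333 (×8); (30−15)/30 = 0.5000 (×21); (30−16)/30 = 0.4667 (×39); (30−27)/30 = 0.1000 (×11).
Raised to α = 2.5: 0.27885 (×18); 0.20773 (×8); 0.17678 (×21); 0.14877 (×39); 0.00316 (×11).
Sum = 16.230364; FGT(2.5) = 16.230364 / 137 = 0.118.

0.118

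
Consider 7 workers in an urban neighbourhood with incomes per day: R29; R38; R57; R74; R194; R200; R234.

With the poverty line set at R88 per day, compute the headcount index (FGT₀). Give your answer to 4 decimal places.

0.5714

4 of the 7 workers have income below R88.
H = 4/7 = 0.5714.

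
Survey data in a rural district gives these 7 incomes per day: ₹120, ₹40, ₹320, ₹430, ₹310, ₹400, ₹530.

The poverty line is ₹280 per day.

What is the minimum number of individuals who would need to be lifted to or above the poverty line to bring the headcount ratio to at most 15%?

1

2 of the 7 individuals are poor, so H = 2/7 = 0.286.
A headcount ratio of at most 15% allows at most ⌊0.15 × 7⌋ = 1 poor individuals.
So at least 2 − 1 = 1 must be lifted.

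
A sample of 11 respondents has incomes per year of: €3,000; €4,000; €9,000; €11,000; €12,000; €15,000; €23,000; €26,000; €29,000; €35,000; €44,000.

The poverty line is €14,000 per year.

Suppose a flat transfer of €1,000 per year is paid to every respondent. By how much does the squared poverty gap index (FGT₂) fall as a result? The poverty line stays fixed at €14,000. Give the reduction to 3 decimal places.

0.026

Before: below the line — €3,000, €4,000, €9,000, €11,000, €12,000; squared poverty gap index (FGT₂) = 0.12013.
After the €1,000 transfer: below the line — €4,000, €5,000, €10,000, €12,000, €13,000; squared poverty gap index (FGT₂) = 0.09369.
Reduction = 0.12013 − 0.09369 = 0.026.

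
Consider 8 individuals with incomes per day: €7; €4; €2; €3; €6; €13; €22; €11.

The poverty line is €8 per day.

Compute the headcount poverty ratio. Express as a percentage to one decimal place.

5 of the 8 individuals have income below €8.
H = 5/8 = 62.5%.

62.5%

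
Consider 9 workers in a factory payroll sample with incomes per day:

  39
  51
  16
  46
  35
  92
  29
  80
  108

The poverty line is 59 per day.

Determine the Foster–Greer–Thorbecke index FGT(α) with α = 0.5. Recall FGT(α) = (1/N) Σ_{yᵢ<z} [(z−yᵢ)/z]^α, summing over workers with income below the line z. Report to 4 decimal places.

0.4027

Below the line: 16, 29, 35, 39, 46, 51 (q = 6 of N = 9).
Gap ratios (z−y)/z: (59−16)/59 = 0.7288; (59−29)/59 = 0.5085; (59−35)/59 = 0.4068; (59−39)/59 = 0.3390; (59−46)/59 = 0.2203; (59−51)/59 = 0.1356.
Raised to α = 0.5: 0.85371; 0.71307; 0.63779; 0.58222; 0.46940; 0.36823.
Sum = 3.624428; FGT(0.5) = 3.624428 / 9 = 0.4027.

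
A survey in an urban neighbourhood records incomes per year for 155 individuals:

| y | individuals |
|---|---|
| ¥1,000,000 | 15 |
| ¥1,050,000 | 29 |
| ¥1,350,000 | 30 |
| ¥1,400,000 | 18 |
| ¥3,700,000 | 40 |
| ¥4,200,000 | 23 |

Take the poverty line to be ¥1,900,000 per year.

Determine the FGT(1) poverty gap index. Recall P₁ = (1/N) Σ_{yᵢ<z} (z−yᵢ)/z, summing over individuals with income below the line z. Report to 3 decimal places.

Incomes under z: 15×¥1,000,000, 29×¥1,050,000, 30×¥1,350,000, 18×¥1,400,000 (q = 92 of N = 155).
Shortfall ratios: (1900000−1000000)/1900000 = 0.4737 (×15); (1900000−1050000)/1900000 = 0.4474 (×29); (1900000−1350000)/1900000 = 0.2895 (×30); (1900000−1400000)/1900000 = 0.2632 (×18).
Σ = 33.500000. Dividing by the full population N = 155 gives P₁ = 0.216.

0.216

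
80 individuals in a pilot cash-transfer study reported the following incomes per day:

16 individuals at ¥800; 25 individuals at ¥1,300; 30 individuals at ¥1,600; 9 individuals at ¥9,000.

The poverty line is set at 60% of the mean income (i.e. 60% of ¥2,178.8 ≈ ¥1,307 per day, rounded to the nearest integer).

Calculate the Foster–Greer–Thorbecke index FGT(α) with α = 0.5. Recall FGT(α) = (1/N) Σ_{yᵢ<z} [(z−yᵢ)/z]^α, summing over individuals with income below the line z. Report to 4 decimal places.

Poor units: 16×¥800, 25×¥1,300 (q = 41 of N = 80).
Shortfall ratios: (1307−800)/1307 = 0.3879 (×16); (1307−1300)/1307 = 0.0054 (×25).
Raised to α = 0.5: 0.62283 (×16); 0.07318 (×25).
Sum = 11.794783; FGT(0.5) = 11.794783 / 80 = 0.1474.

0.1474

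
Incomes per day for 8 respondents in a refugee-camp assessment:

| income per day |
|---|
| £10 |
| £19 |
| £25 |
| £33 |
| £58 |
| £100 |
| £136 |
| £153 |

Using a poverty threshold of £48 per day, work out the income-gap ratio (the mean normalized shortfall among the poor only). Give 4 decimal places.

Incomes under z: £10, £19, £25, £33 (q = 4 of N = 8).
Relative gaps: 0.7917, 0.6042, 0.4792, 0.3125; sum = 2.187500.
I averages over the q = 4 poor units only: 2.187500 / 4 = 0.5469.

0.5469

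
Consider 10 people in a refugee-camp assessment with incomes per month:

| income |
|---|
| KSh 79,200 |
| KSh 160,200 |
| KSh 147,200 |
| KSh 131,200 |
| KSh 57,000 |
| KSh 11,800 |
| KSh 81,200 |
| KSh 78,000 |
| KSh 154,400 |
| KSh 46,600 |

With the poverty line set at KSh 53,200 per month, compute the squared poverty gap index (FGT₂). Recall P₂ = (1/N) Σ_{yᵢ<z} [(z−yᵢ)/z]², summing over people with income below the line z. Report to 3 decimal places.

0.062

Incomes under z: KSh 11,800, KSh 46,600 (q = 2 of N = 10).
Shortfall ratios: (53200−11800)/53200 = 0.7782; (53200−46600)/53200 = 0.1241.
Squared: 0.6056; 0.0154.
Sum = 0.620979; P₂ = 0.620979 / 10 = 0.062.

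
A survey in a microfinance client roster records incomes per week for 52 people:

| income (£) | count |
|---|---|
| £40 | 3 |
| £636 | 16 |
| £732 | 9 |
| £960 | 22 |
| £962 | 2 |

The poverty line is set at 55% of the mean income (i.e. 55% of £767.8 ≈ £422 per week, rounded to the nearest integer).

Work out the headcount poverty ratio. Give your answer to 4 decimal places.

0.0577

3 of the 52 people have income below £422.
H = 3/52 = 0.0577.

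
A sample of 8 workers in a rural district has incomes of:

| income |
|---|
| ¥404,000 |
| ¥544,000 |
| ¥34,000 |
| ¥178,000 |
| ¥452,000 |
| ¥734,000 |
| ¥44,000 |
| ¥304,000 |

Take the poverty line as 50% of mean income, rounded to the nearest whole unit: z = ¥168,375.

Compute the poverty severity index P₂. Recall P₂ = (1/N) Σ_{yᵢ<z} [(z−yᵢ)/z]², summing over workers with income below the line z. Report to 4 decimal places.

Below z: ¥34,000, ¥44,000 (q = 2 of N = 8).
Normalized shortfalls: (168375−34000)/168375 = 0.7981; (168375−44000)/168375 = 0.7387.
Squared: 0.6369; 0.5456.
Sum = 1.182561; P₂ = 1.182561 / 8 = 0.1478.

0.1478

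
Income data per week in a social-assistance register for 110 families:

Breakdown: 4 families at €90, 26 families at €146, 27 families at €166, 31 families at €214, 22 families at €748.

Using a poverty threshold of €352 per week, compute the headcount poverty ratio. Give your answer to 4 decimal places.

88 of the 110 families have income below €352.
H = 88/110 = 0.8000.

0.8000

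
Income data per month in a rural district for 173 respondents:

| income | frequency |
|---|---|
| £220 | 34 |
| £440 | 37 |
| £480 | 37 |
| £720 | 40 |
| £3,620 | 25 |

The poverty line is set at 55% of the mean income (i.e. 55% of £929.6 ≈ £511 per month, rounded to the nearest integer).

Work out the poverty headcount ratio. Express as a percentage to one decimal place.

108 of the 173 respondents have income below £511.
H = 108/173 = 62.4%.

62.4%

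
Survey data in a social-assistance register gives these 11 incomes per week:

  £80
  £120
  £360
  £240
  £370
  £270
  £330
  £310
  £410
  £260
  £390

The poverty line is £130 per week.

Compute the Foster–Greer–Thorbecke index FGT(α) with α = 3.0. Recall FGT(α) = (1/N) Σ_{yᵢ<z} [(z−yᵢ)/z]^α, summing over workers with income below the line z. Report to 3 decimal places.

Below the line: £80, £120 (q = 2 of N = 11).
Gap ratios (z−y)/z: (130−80)/130 = 0.3846; (130−120)/130 = 0.0769.
Raised to α = 3.0: 0.05690; 0.00046.
Sum = 0.057351; FGT(3.0) = 0.057351 / 11 = 0.005.

0.005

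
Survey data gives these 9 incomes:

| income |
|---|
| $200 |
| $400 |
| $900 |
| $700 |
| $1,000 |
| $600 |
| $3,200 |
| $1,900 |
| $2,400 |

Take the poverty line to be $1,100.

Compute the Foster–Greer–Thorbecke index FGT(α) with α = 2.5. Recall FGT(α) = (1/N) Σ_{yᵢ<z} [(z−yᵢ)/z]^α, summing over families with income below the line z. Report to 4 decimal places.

Poor units: $200, $400, $600, $700, $900, $1,000 (q = 6 of N = 9).
Shortfall ratios: (1100−200)/1100 = 0.8182; (1100−400)/1100 = 0.6364; (1100−600)/1100 = 0.4545; (1100−700)/1100 = 0.3636; (1100−900)/1100 = 0.1818; (1100−1000)/1100 = 0.0909.
Raised to α = 2.5: 0.60551; 0.32305; 0.13930; 0.07974; 0.01410; 0.00249.
Sum = 1.164184; FGT(2.5) = 1.164184 / 9 = 0.1294.

0.1294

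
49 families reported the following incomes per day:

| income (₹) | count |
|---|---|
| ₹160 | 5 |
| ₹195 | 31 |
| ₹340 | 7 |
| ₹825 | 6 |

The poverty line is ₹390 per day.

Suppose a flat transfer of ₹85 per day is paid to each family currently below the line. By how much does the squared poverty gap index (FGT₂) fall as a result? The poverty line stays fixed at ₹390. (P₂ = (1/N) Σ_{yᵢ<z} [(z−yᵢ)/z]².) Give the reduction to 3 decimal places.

Before: below the line — 5×₹160, 31×₹195, 7×₹340; squared poverty gap index (FGT₂) = 0.19600.
After the ₹85 transfer: below the line — 5×₹245, 31×₹280; squared poverty gap index (FGT₂) = 0.06443.
Reduction = 0.19600 − 0.06443 = 0.132.

0.132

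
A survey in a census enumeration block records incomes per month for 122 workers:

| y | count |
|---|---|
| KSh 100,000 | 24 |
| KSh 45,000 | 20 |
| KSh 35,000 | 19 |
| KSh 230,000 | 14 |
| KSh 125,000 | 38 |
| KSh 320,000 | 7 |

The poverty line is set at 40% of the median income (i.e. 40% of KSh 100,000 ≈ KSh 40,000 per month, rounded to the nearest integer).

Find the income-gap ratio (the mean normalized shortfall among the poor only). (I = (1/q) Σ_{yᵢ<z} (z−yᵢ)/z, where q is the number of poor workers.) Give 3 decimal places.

0.125

Below z: 19×KSh 35,000 (q = 19 of N = 122).
Shortfall ratios (z−y)/z: 0.1250 (×19); sum = 2.375000.
I averages over the q = 19 poor units only: 2.375000 / 19 = 0.125.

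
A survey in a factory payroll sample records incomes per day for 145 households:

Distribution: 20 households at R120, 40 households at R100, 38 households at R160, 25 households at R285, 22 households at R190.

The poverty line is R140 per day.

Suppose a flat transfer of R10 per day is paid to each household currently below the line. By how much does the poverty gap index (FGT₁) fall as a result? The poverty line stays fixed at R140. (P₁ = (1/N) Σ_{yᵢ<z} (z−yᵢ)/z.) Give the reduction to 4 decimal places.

Before: below the line — 40×R100, 20×R120; poverty gap index (FGT₁) = 0.098522.
After the R10 transfer: below the line — 40×R110, 20×R130; poverty gap index (FGT₁) = 0.068966.
Reduction = 0.098522 − 0.068966 = 0.0296.

0.0296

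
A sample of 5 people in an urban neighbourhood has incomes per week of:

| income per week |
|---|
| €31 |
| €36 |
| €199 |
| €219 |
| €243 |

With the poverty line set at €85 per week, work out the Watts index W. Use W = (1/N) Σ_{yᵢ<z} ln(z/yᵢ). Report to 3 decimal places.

0.374

Poor units: €31, €36 (q = 2 of N = 5).
Log gaps: ln(85/31) = 1.0087; ln(85/36) = 0.8591.
W = 1.867796 / 5 = 0.374.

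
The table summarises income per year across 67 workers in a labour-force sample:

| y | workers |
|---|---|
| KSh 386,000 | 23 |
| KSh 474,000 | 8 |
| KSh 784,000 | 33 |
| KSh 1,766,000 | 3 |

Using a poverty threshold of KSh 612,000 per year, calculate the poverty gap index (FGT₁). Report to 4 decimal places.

0.1537

Poor units: 23×KSh 386,000, 8×KSh 474,000 (q = 31 of N = 67).
Normalized shortfalls: (612000−386000)/612000 = 0.3693 (×23); (612000−474000)/612000 = 0.2255 (×8).
Sum of shortfalls = 10.297386; P₁ averages over all N: 10.297386 / 67 = 0.1537.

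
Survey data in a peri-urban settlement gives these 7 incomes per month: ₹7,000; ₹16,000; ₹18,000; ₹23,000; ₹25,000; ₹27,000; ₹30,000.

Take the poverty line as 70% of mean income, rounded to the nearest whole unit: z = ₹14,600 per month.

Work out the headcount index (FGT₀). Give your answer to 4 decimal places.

1 of the 7 families have income below ₹14,600.
H = 1/7 = 0.1429.

0.1429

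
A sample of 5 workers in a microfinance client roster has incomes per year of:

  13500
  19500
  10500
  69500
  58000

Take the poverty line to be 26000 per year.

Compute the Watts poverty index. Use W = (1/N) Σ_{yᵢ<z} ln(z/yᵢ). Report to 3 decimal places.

0.370

Poor units: 10500, 13500, 19500 (q = 3 of N = 5).
Log gaps: ln(26000/10500) = 0.9067; ln(26000/13500) = 0.6554; ln(26000/19500) = 0.2877.
W = 1.849810 / 5 = 0.370.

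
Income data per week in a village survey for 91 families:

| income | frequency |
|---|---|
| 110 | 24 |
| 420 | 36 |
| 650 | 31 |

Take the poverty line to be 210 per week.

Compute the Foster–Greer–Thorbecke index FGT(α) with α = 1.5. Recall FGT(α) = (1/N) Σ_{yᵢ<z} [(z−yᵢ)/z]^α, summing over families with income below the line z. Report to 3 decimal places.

0.087

Below the line: 24×110 (q = 24 of N = 91).
Shortfall ratios: (210−110)/210 = 0.4762 (×24).
Raised to α = 1.5: 0.32860 (×24).
Sum = 7.886464; FGT(1.5) = 7.886464 / 91 = 0.087.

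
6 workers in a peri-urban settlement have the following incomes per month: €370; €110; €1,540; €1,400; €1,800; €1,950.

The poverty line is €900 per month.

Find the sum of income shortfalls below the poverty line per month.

Incomes under z: €110, €370 (q = 2 of N = 6).
Individual gaps: 900−110 = 790; 900−370 = 530.
Aggregate gap = €1,320.

€1,320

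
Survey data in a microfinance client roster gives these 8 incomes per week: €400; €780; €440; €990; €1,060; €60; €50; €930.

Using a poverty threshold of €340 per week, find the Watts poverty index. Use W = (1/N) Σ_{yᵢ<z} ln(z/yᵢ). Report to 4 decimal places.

Below z: €50, €60 (q = 2 of N = 8).
Log shortfalls: ln(340/50) = 1.9169; ln(340/60) = 1.7346.
W = 3.651524 / 8 = 0.4564.

0.4564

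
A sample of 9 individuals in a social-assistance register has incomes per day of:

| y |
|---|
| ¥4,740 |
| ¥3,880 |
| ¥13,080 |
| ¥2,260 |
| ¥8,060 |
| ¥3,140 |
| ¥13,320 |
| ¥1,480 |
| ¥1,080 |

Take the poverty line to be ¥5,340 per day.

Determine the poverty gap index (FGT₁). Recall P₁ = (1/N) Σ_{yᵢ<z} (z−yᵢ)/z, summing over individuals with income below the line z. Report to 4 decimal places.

Below z: ¥1,080, ¥1,480, ¥2,260, ¥3,140, ¥3,880, ¥4,740 (q = 6 of N = 9).
Relative gaps: (5340−1080)/5340 = 0.7978; (5340−1480)/5340 = 0.7228; (5340−2260)/5340 = 0.5768; (5340−3140)/5340 = 0.4120; (5340−3880)/5340 = 0.2734; (5340−4740)/5340 = 0.1124.
Σ = 2.895131. Dividing by the full population N = 9 gives P₁ = 0.3217.

0.3217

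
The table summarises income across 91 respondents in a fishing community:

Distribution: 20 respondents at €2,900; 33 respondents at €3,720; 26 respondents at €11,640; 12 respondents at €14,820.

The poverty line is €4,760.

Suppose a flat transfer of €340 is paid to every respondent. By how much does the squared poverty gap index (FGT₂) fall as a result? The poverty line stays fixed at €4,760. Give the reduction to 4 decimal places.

Before: below the line — 20×€2,900, 33×€3,720; squared poverty gap index (FGT₂) = 0.050869.
After the €340 transfer: below the line — 20×€3,240, 33×€4,060; squared poverty gap index (FGT₂) = 0.030254.
Reduction = 0.050869 − 0.030254 = 0.0206.

0.0206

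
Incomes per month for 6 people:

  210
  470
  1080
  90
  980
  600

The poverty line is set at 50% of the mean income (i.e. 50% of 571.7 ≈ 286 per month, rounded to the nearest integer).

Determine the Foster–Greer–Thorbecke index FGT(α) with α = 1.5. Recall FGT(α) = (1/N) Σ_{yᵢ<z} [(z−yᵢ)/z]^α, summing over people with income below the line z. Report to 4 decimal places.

Below z: 90, 210 (q = 2 of N = 6).
Gap ratios (z−y)/z: (286−90)/286 = 0.6853; (286−210)/286 = 0.2657.
Raised to α = 1.5: 0.56733; 0.13698.
Sum = 0.704314; FGT(1.5) = 0.704314 / 6 = 0.1174.

0.1174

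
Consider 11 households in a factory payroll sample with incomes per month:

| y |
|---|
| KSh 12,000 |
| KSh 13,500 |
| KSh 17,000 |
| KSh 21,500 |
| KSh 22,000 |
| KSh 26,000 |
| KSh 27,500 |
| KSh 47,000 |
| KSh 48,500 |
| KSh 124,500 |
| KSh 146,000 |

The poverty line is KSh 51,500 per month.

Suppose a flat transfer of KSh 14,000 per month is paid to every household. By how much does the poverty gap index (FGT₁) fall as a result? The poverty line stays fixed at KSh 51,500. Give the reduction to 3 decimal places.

0.186

Before: below the line — KSh 12,000, KSh 13,500, KSh 17,000, KSh 21,500, KSh 22,000, KSh 26,000, KSh 27,500, KSh 47,000, KSh 48,500; poverty gap index (FGT₁) = 0.40335.
After the KSh 14,000 transfer: below the line — KSh 26,000, KSh 27,500, KSh 31,000, KSh 35,500, KSh 36,000, KSh 40,000, KSh 41,500; poverty gap index (FGT₁) = 0.21712.
Reduction = 0.40335 − 0.21712 = 0.186.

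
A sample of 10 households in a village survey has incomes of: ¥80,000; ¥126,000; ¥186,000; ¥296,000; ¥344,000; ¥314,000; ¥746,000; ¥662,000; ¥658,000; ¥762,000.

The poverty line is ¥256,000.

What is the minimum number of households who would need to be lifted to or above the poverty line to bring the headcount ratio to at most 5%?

3 of the 10 households are poor, so H = 3/10 = 0.300.
A headcount ratio of at most 5% allows at most ⌊0.05 × 10⌋ = 0 poor households.
So at least 3 − 0 = 3 must be lifted.

3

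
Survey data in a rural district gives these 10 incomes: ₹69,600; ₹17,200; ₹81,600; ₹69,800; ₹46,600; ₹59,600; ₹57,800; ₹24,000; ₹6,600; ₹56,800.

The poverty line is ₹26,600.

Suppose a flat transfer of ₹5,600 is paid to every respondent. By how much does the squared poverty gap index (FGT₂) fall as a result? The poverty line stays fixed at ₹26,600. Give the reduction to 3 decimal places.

0.039

Before: below the line — ₹6,600, ₹17,200, ₹24,000; squared poverty gap index (FGT₂) = 0.06998.
After the ₹5,600 transfer: below the line — ₹12,200, ₹22,800; squared poverty gap index (FGT₂) = 0.03135.
Reduction = 0.06998 − 0.03135 = 0.039.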